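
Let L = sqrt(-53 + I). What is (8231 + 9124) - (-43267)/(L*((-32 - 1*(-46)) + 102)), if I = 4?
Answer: 17355 - 6181*I/116 ≈ 17355.0 - 53.284*I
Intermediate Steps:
L = 7*I (L = sqrt(-53 + 4) = sqrt(-49) = 7*I ≈ 7.0*I)
(8231 + 9124) - (-43267)/(L*((-32 - 1*(-46)) + 102)) = (8231 + 9124) - (-43267)/((7*I)*((-32 - 1*(-46)) + 102)) = 17355 - (-43267)/((7*I)*((-32 + 46) + 102)) = 17355 - (-43267)/((7*I)*(14 + 102)) = 17355 - (-43267)/((7*I)*116) = 17355 - (-43267)/(812*I) = 17355 - (-43267)*(-I/812) = 17355 - 6181*I/116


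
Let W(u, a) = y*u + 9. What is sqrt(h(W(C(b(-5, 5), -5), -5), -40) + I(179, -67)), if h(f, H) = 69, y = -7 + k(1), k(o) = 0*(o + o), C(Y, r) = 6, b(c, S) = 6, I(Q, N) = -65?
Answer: 2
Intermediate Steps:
k(o) = 0 (k(o) = 0*(2*o) = 0)
y = -7 (y = -7 + 0 = -7)
W(u, a) = 9 - 7*u (W(u, a) = -7*u + 9 = 9 - 7*u)
sqrt(h(W(C(b(-5, 5), -5), -5), -40) + I(179, -67)) = sqrt(69 - 65) = sqrt(4) = 2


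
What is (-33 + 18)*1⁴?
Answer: -15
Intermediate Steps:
(-33 + 18)*1⁴ = -15*1 = -15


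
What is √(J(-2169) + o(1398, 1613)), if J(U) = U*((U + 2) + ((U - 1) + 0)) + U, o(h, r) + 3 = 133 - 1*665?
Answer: √9404249 ≈ 3066.6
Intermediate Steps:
o(h, r) = -535 (o(h, r) = -3 + (133 - 1*665) = -3 + (133 - 665) = -3 - 532 = -535)
J(U) = U + U*(1 + 2*U) (J(U) = U*((2 + U) + ((-1 + U) + 0)) + U = U*((2 + U) + (-1 + U)) + U = U*(1 + 2*U) + U = U + U*(1 + 2*U))
√(J(-2169) + o(1398, 1613)) = √(2*(-2169)*(1 - 2169) - 535) = √(2*(-2169)*(-2168) - 535) = √(9404784 - 535) = √9404249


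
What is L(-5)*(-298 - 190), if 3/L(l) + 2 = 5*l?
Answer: 488/9 ≈ 54.222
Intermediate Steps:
L(l) = 3/(-2 + 5*l)
L(-5)*(-298 - 190) = (3/(-2 + 5*(-5)))*(-298 - 190) = (3/(-2 - 25))*(-488) = (3/(-27))*(-488) = (3*(-1/27))*(-488) = -⅑*(-488) = 488/9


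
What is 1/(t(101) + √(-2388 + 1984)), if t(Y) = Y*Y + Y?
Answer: 51/525404 - I*√101/53065804 ≈ 9.7068e-5 - 1.8939e-7*I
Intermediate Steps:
t(Y) = Y + Y² (t(Y) = Y² + Y = Y + Y²)
1/(t(101) + √(-2388 + 1984)) = 1/(101*(1 + 101) + √(-2388 + 1984)) = 1/(101*102 + √(-404)) = 1/(10302 + 2*I*√101)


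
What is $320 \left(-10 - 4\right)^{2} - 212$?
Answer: $62508$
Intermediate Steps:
$320 \left(-10 - 4\right)^{2} - 212 = 320 \left(-14\right)^{2} - 212 = 320 \cdot 196 - 212 = 62720 - 212 = 62508$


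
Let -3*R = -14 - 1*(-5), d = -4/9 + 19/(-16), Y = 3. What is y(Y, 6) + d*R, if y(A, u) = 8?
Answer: 149/48 ≈ 3.1042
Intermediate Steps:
d = -235/144 (d = -4*⅑ + 19*(-1/16) = -4/9 - 19/16 = -235/144 ≈ -1.6319)
R = 3 (R = -(-14 - 1*(-5))/3 = -(-14 + 5)/3 = -⅓*(-9) = 3)
y(Y, 6) + d*R = 8 - 235/144*3 = 8 - 235/48 = 149/48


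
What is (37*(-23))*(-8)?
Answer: 6808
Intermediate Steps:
(37*(-23))*(-8) = -851*(-8) = 6808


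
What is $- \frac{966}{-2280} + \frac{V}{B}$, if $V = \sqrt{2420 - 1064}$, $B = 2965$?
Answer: $\frac{161}{380} + \frac{2 \sqrt{339}}{2965} \approx 0.4361$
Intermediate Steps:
$V = 2 \sqrt{339}$ ($V = \sqrt{1356} = 2 \sqrt{339} \approx 36.824$)
$- \frac{966}{-2280} + \frac{V}{B} = - \frac{966}{-2280} + \frac{2 \sqrt{339}}{2965} = \left(-966\right) \left(- \frac{1}{2280}\right) + 2 \sqrt{339} \cdot \frac{1}{2965} = \frac{161}{380} + \frac{2 \sqrt{339}}{2965}$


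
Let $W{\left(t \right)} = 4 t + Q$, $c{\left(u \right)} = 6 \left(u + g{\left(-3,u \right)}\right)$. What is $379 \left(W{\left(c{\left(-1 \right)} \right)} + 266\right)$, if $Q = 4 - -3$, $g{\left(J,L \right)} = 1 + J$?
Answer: $76179$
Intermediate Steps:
$Q = 7$ ($Q = 4 + 3 = 7$)
$c{\left(u \right)} = -12 + 6 u$ ($c{\left(u \right)} = 6 \left(u + \left(1 - 3\right)\right) = 6 \left(u - 2\right) = 6 \left(-2 + u\right) = -12 + 6 u$)
$W{\left(t \right)} = 7 + 4 t$ ($W{\left(t \right)} = 4 t + 7 = 7 + 4 t$)
$379 \left(W{\left(c{\left(-1 \right)} \right)} + 266\right) = 379 \left(\left(7 + 4 \left(-12 + 6 \left(-1\right)\right)\right) + 266\right) = 379 \left(\left(7 + 4 \left(-12 - 6\right)\right) + 266\right) = 379 \left(\left(7 + 4 \left(-18\right)\right) + 266\right) = 379 \left(\left(7 - 72\right) + 266\right) = 379 \left(-65 + 266\right) = 379 \cdot 201 = 76179$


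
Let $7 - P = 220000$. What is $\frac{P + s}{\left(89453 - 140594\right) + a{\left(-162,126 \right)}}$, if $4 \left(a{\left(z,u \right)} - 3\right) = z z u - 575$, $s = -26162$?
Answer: $- \frac{984620}{3101617} \approx -0.31745$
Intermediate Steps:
$a{\left(z,u \right)} = - \frac{563}{4} + \frac{u z^{2}}{4}$ ($a{\left(z,u \right)} = 3 + \frac{z z u - 575}{4} = 3 + \frac{z^{2} u - 575}{4} = 3 + \frac{u z^{2} - 575}{4} = 3 + \frac{-575 + u z^{2}}{4} = 3 + \left(- \frac{575}{4} + \frac{u z^{2}}{4}\right) = - \frac{563}{4} + \frac{u z^{2}}{4}$)
$P = -219993$ ($P = 7 - 220000 = -219993$)
$\frac{P + s}{\left(89453 - 140594\right) + a{\left(-162,126 \right)}} = \frac{-219993 - 26162}{\left(89453 - 140594\right) - \left(\frac{563}{4} - \frac{63 \left(-162\right)^{2}}{2}\right)} = - \frac{246155}{-51141 - \left(\frac{563}{4} - 826686\right)} = - \frac{246155}{-51141 + \left(- \frac{563}{4} + 826686\right)} = - \frac{246155}{-51141 + \frac{3306181}{4}} = - \frac{246155}{\frac{3101617}{4}} = \left(-246155\right) \frac{4}{3101617} = - \frac{984620}{3101617}$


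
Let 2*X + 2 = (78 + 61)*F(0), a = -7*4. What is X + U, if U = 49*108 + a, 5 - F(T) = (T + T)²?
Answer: 11221/2 ≈ 5610.5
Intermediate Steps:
F(T) = 5 - 4*T² (F(T) = 5 - (T + T)² = 5 - (2*T)² = 5 - 4*T²)
a = -28
X = 693/2 (X = -1 + ((78 + 61)*(5 - 4*0²))/2 = -1 + (139*(5 - 4*0))/2 = -1 + (139*(5 + 0))/2 = -1 + (139*5)/2 = -1 + (½)*695 = -1 + 695/2 = 693/2 ≈ 346.50)
U = 5264 (U = 49*108 - 28 = 5292 - 28 = 5264)
X + U = 693/2 + 5264 = 11221/2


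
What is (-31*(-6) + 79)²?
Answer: 70225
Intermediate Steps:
(-31*(-6) + 79)² = (186 + 79)² = 265² = 70225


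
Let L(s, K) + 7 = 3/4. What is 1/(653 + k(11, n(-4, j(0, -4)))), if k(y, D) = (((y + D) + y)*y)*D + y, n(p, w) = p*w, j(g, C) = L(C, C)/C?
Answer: -16/6701 ≈ -0.0023877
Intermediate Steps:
L(s, K) = -25/4 (L(s, K) = -7 + 3/4 = -7 + 3*(¼) = -7 + ¾ = -25/4)
j(g, C) = -25/(4*C)
k(y, D) = y + D*y*(D + 2*y) (k(y, D) = (((D + y) + y)*y)*D + y = ((D + 2*y)*y)*D + y = (y*(D + 2*y))*D + y = D*y*(D + 2*y) + y = y + D*y*(D + 2*y))
1/(653 + k(11, n(-4, j(0, -4)))) = 1/(653 + 11*(1 + (-(-25)/(-4))² + 2*(-(-25)/(-4))*11)) = 1/(653 + 11*(1 + (-(-25)*(-1)/4)² + 2*(-(-25)*(-1)/4)*11)) = 1/(653 + 11*(1 + (-4*25/16)² + 2*(-4*25/16)*11)) = 1/(653 + 11*(1 + (-25/4)² + 2*(-25/4)*11)) = 1/(653 + 11*(1 + 625/16 - 275/2)) = 1/(653 + 11*(-1559/16)) = 1/(653 - 17149/16) = 1/(-6701/16) = -16/6701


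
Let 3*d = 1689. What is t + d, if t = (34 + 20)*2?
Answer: 671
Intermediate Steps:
t = 108 (t = 54*2 = 108)
d = 563 (d = (⅓)*1689 = 563)
t + d = 108 + 563 = 671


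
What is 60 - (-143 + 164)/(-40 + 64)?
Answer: 473/8 ≈ 59.125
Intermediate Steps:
60 - (-143 + 164)/(-40 + 64) = 60 - 21/24 = 60 - 1*7/8 = 60 - 7/8 = 473/8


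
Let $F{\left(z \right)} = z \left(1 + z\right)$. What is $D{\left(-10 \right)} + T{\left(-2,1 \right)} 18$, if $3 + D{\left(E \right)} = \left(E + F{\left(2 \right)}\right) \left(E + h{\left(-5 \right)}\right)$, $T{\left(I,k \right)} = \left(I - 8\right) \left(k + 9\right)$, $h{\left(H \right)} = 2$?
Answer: $-1771$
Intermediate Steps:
$T{\left(I,k \right)} = \left(-8 + I\right) \left(9 + k\right)$
$D{\left(E \right)} = -3 + \left(2 + E\right) \left(6 + E\right)$ ($D{\left(E \right)} = -3 + \left(E + 2 \left(1 + 2\right)\right) \left(E + 2\right) = -3 + \left(E + 2 \cdot 3\right) \left(2 + E\right) = -3 + \left(E + 6\right) \left(2 + E\right) = -3 + \left(6 + E\right) \left(2 + E\right) = -3 + \left(2 + E\right) \left(6 + E\right)$)
$D{\left(-10 \right)} + T{\left(-2,1 \right)} 18 = \left(9 + \left(-10\right)^{2} + 8 \left(-10\right)\right) + \left(-72 - 8 + 9 \left(-2\right) - 2\right) 18 = \left(9 + 100 - 80\right) + \left(-72 - 8 - 18 - 2\right) 18 = 29 - 1800 = -1771$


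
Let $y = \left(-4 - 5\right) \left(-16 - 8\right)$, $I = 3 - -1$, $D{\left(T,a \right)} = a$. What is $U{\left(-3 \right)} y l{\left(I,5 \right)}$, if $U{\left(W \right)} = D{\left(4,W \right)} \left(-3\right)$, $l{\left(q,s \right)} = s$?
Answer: $9720$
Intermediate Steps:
$I = 4$ ($I = 3 + 1 = 4$)
$U{\left(W \right)} = - 3 W$ ($U{\left(W \right)} = W \left(-3\right) = - 3 W$)
$y = 216$ ($y = \left(-9\right) \left(-24\right) = 216$)
$U{\left(-3 \right)} y l{\left(I,5 \right)} = \left(-3\right) \left(-3\right) 216 \cdot 5 = 9 \cdot 216 \cdot 5 = 1944 \cdot 5 = 9720$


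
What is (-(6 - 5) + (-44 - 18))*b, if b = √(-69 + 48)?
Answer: -63*I*√21 ≈ -288.7*I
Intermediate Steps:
b = I*√21 (b = √(-21) = I*√21 ≈ 4.5826*I)
(-(6 - 5) + (-44 - 18))*b = (-(6 - 5) + (-44 - 18))*(I*√21) = (-1*1 - 62)*(I*√21) = (-1 - 62)*(I*√21) = -63*I*√21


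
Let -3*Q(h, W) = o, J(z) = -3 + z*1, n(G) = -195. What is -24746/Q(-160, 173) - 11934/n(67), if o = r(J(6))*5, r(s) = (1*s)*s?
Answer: 25664/15 ≈ 1710.9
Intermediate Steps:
J(z) = -3 + z
r(s) = s² (r(s) = s*s = s²)
o = 45 (o = (-3 + 6)²*5 = 3²*5 = 9*5 = 45)
Q(h, W) = -15 (Q(h, W) = -⅓*45 = -15)
-24746/Q(-160, 173) - 11934/n(67) = -24746/(-15) - 11934/(-195) = -24746*(-1/15) - 11934*(-1/195) = 24746/15 + 306/5 = 25664/15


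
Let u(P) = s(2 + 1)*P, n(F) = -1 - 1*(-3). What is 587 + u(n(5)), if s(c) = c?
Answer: 593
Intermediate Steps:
n(F) = 2 (n(F) = -1 + 3 = 2)
u(P) = 3*P (u(P) = (2 + 1)*P = 3*P)
587 + u(n(5)) = 587 + 3*2 = 587 + 6 = 593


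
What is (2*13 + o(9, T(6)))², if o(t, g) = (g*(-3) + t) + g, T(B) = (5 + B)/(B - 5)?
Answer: 169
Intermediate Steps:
T(B) = (5 + B)/(-5 + B)
o(t, g) = t - 2*g (o(t, g) = (-3*g + t) + g = (t - 3*g) + g = t - 2*g)
(2*13 + o(9, T(6)))² = (2*13 + (9 - 2*(5 + 6)/(-5 + 6)))² = (26 + (9 - 2*11/1))² = (26 + (9 - 2*11))² = (26 + (9 - 22))² = (26 - 13)² = 13² = 169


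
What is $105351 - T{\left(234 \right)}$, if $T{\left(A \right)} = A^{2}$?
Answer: $50595$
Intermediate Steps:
$105351 - T{\left(234 \right)} = 105351 - 234^{2} = 105351 - 54756 = 50595$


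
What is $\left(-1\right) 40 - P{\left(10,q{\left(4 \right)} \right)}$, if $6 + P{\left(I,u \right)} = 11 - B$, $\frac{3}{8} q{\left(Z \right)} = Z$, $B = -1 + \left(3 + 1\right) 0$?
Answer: $-46$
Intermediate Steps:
$B = -1$ ($B = -1 + 4 \cdot 0 = -1 + 0 = -1$)
$q{\left(Z \right)} = \frac{8 Z}{3}$
$P{\left(I,u \right)} = 6$ ($P{\left(I,u \right)} = -6 + \left(11 - -1\right) = -6 + \left(11 + 1\right) = -6 + 12 = 6$)
$\left(-1\right) 40 - P{\left(10,q{\left(4 \right)} \right)} = \left(-1\right) 40 - 6 = -40 - 6 = -46$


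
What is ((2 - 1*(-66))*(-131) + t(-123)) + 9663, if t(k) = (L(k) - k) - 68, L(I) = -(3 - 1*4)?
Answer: 811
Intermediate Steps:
L(I) = 1 (L(I) = -(3 - 4) = -1*(-1) = 1)
t(k) = -67 - k (t(k) = (1 - k) - 68 = -67 - k)
((2 - 1*(-66))*(-131) + t(-123)) + 9663 = ((2 - 1*(-66))*(-131) + (-67 - 1*(-123))) + 9663 = ((2 + 66)*(-131) + (-67 + 123)) + 9663 = (68*(-131) + 56) + 9663 = (-8908 + 56) + 9663 = -8852 + 9663 = 811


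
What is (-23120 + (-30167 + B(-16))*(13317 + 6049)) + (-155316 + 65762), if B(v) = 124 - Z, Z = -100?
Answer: -579988812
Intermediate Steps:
B(v) = 224 (B(v) = 124 - 1*(-100) = 124 + 100 = 224)
(-23120 + (-30167 + B(-16))*(13317 + 6049)) + (-155316 + 65762) = (-23120 + (-30167 + 224)*(13317 + 6049)) + (-155316 + 65762) = (-23120 - 29943*19366) - 89554 = (-23120 - 579876138) - 89554 = -579899258 - 89554 = -579988812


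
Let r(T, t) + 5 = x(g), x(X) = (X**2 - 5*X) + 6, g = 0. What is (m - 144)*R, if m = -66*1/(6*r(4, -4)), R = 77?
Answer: -11935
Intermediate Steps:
x(X) = 6 + X**2 - 5*X
r(T, t) = 1 (r(T, t) = -5 + (6 + 0**2 - 5*0) = -5 + (6 + 0 + 0) = -5 + 6 = 1)
m = -11 (m = -66/(-2*(-3)*1) = -66/(6*1) = -66/6 = -66*1/6 = -11)
(m - 144)*R = (-11 - 144)*77 = -155*77 = -11935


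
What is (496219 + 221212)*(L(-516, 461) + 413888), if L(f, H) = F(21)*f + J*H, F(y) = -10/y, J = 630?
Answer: 3538330950726/7 ≈ 5.0548e+11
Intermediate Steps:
L(f, H) = 630*H - 10*f/21 (L(f, H) = (-10/21)*f + 630*H = (-10*1/21)*f + 630*H = -10*f/21 + 630*H = 630*H - 10*f/21)
(496219 + 221212)*(L(-516, 461) + 413888) = (496219 + 221212)*((630*461 - 10/21*(-516)) + 413888) = 717431*((290430 + 1720/7) + 413888) = 717431*(2034730/7 + 413888) = 717431*(4931946/7) = 3538330950726/7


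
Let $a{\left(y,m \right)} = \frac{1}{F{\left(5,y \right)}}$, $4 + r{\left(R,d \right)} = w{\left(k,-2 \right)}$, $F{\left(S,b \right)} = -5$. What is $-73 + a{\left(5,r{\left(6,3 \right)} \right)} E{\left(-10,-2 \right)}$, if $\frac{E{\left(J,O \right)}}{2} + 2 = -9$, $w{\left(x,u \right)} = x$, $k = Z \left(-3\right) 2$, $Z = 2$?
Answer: $- \frac{343}{5} \approx -68.6$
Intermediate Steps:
$k = -12$ ($k = 2 \left(-3\right) 2 = \left(-6\right) 2 = -12$)
$E{\left(J,O \right)} = -22$ ($E{\left(J,O \right)} = -4 + 2 \left(-9\right) = -4 - 18 = -22$)
$r{\left(R,d \right)} = -16$ ($r{\left(R,d \right)} = -4 - 12 = -16$)
$a{\left(y,m \right)} = - \frac{1}{5}$ ($a{\left(y,m \right)} = \frac{1}{-5} = - \frac{1}{5}$)
$-73 + a{\left(5,r{\left(6,3 \right)} \right)} E{\left(-10,-2 \right)} = -73 - - \frac{22}{5} = -73 + \frac{22}{5} = - \frac{343}{5}$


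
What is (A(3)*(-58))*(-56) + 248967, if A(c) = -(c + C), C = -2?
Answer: 245719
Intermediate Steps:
A(c) = 2 - c (A(c) = -(c - 2) = -(-2 + c) = 2 - c)
(A(3)*(-58))*(-56) + 248967 = ((2 - 1*3)*(-58))*(-56) + 248967 = ((2 - 3)*(-58))*(-56) + 248967 = -1*(-58)*(-56) + 248967 = 58*(-56) + 248967 = -3248 + 248967 = 245719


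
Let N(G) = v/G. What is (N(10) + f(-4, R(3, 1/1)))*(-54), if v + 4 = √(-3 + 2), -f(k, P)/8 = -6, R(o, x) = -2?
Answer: -12852/5 - 27*I/5 ≈ -2570.4 - 5.4*I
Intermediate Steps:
f(k, P) = 48 (f(k, P) = -8*(-6) = 48)
v = -4 + I (v = -4 + √(-3 + 2) = -4 + √(-1) = -4 + I ≈ -4.0 + 1.0*I)
N(G) = (-4 + I)/G
(N(10) + f(-4, R(3, 1/1)))*(-54) = ((-4 + I)/10 + 48)*(-54) = ((-⅖ + I/10) + 48)*(-54) = (238/5 + I/10)*(-54) = -12852/5 - 27*I/5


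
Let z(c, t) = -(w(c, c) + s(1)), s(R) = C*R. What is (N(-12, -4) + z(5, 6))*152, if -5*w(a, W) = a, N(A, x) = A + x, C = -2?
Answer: -1976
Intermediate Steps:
w(a, W) = -a/5
s(R) = -2*R
z(c, t) = 2 + c/5 (z(c, t) = -(-c/5 - 2*1) = -(-c/5 - 2) = -(-2 - c/5) = 2 + c/5)
(N(-12, -4) + z(5, 6))*152 = ((-12 - 4) + (2 + (1/5)*5))*152 = (-16 + (2 + 1))*152 = (-16 + 3)*152 = -13*152 = -1976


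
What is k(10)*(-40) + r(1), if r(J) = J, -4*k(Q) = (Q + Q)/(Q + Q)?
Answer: 11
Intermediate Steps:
k(Q) = -1/4 (k(Q) = -(Q + Q)/(4*(Q + Q)) = -2*Q/(4*(2*Q)) = -2*Q*1/(2*Q)/4 = -1/4*1 = -1/4)
k(10)*(-40) + r(1) = -1/4*(-40) + 1 = 10 + 1 = 11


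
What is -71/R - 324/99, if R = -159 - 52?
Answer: -6815/2321 ≈ -2.9362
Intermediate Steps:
R = -211
-71/R - 324/99 = -71/(-211) - 324/99 = -71*(-1/211) - 324*1/99 = 71/211 - 36/11 = -6815/2321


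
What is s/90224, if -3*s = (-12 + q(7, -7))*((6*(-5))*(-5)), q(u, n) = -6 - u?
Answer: 625/45112 ≈ 0.013854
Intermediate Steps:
s = 1250 (s = -(-12 + (-6 - 1*7))*(6*(-5))*(-5)/3 = -(-12 + (-6 - 7))*(-30*(-5))/3 = -(-12 - 13)*150/3 = -(-25)*150/3 = -⅓*(-3750) = 1250)
s/90224 = 1250/90224 = 1250*(1/90224) = 625/45112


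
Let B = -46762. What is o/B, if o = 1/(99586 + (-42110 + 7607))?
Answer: -1/3043411246 ≈ -3.2858e-10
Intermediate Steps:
o = 1/65083 (o = 1/(99586 - 34503) = 1/65083 ≈ 1.5365e-5)
o/B = (1/65083)/(-46762) = (1/65083)*(-1/46762) = -1/3043411246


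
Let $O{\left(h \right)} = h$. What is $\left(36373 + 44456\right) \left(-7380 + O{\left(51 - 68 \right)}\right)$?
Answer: $-597892113$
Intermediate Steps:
$\left(36373 + 44456\right) \left(-7380 + O{\left(51 - 68 \right)}\right) = \left(36373 + 44456\right) \left(-7380 + \left(51 - 68\right)\right) = 80829 \left(-7380 - 17\right) = 80829 \left(-7397\right) = -597892113$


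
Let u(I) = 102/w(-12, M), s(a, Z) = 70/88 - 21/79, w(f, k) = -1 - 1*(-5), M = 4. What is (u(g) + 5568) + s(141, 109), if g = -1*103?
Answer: 19444847/3476 ≈ 5594.0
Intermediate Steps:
w(f, k) = 4 (w(f, k) = -1 + 5 = 4)
s(a, Z) = 1841/3476 (s(a, Z) = 70*(1/88) - 21*1/79 = 35/44 - 21/79 = 1841/3476)
g = -103
u(I) = 51/2 (u(I) = 102/4 = 102*(¼) = 51/2)
(u(g) + 5568) + s(141, 109) = (51/2 + 5568) + 1841/3476 = 11187/2 + 1841/3476 = 19444847/3476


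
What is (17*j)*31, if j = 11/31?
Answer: 187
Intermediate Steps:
j = 11/31 (j = 11*(1/31) = 11/31 ≈ 0.35484)
(17*j)*31 = (17*(11/31))*31 = (187/31)*31 = 187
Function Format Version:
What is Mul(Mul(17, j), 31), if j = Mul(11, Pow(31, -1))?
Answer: 187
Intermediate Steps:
j = Rational(11, 31) (j = Mul(11, Rational(1, 31)) = Rational(11, 31) ≈ 0.35484)
Mul(Mul(17, j), 31) = Mul(Mul(17, Rational(11, 31)), 31) = Mul(Rational(187, 31), 31) = 187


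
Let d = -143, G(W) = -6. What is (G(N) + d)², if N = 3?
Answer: 22201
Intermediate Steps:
(G(N) + d)² = (-6 - 143)² = (-149)² = 22201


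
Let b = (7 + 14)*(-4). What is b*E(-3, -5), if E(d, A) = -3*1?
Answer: 252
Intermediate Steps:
E(d, A) = -3
b = -84 (b = 21*(-4) = -84)
b*E(-3, -5) = -84*(-3) = 252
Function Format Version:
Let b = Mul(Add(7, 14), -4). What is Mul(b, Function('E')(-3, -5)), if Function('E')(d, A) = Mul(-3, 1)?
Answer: 252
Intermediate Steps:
Function('E')(d, A) = -3
b = -84 (b = Mul(21, -4) = -84)
Mul(b, Function('E')(-3, -5)) = Mul(-84, -3) = 252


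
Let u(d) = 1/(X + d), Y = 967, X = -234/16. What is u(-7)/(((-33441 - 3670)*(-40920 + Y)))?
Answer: -8/256506370459 ≈ -3.1188e-11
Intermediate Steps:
X = -117/8 (X = -234*1/16 = -117/8 ≈ -14.625)
u(d) = 1/(-117/8 + d)
u(-7)/(((-33441 - 3670)*(-40920 + Y))) = (8/(-117 + 8*(-7)))/(((-33441 - 3670)*(-40920 + 967))) = (8/(-117 - 56))/((-37111*(-39953))) = (8/(-173))/1482695783 = (8*(-1/173))*(1/1482695783) = -8/173*1/1482695783 = -8/256506370459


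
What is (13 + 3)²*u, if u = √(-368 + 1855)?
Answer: 256*√1487 ≈ 9871.8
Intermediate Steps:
u = √1487 ≈ 38.562
(13 + 3)²*u = (13 + 3)²*√1487 = 16²*√1487 = 256*√1487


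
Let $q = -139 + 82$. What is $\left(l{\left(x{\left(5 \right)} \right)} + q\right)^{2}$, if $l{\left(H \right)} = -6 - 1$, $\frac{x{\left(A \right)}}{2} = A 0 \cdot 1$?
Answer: $4096$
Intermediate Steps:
$x{\left(A \right)} = 0$ ($x{\left(A \right)} = 2 A 0 \cdot 1 = 2 \cdot 0 \cdot 1 = 2 \cdot 0 = 0$)
$l{\left(H \right)} = -7$
$q = -57$
$\left(l{\left(x{\left(5 \right)} \right)} + q\right)^{2} = \left(-7 - 57\right)^{2} = \left(-64\right)^{2} = 4096$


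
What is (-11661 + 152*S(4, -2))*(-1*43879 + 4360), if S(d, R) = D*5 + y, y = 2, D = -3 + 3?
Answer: 448817283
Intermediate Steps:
D = 0
S(d, R) = 2 (S(d, R) = 0*5 + 2 = 0 + 2 = 2)
(-11661 + 152*S(4, -2))*(-1*43879 + 4360) = (-11661 + 152*2)*(-1*43879 + 4360) = (-11661 + 304)*(-43879 + 4360) = -11357*(-39519) = 448817283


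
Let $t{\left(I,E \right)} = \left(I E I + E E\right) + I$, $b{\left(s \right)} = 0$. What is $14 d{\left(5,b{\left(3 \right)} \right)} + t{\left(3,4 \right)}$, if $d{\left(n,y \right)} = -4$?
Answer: $-1$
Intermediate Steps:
$t{\left(I,E \right)} = I + E^{2} + E I^{2}$ ($t{\left(I,E \right)} = \left(E I I + E^{2}\right) + I = \left(E I^{2} + E^{2}\right) + I = \left(E^{2} + E I^{2}\right) + I = I + E^{2} + E I^{2}$)
$14 d{\left(5,b{\left(3 \right)} \right)} + t{\left(3,4 \right)} = 14 \left(-4\right) + \left(3 + 4^{2} + 4 \cdot 3^{2}\right) = -56 + \left(3 + 16 + 4 \cdot 9\right) = -56 + \left(3 + 16 + 36\right) = -56 + 55 = -1$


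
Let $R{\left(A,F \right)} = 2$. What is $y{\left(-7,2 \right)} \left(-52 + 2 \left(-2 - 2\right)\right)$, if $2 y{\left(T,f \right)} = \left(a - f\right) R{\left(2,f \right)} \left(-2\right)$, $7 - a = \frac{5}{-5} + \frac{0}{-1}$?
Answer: $720$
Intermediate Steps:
$a = 8$ ($a = 7 - \left(\frac{5}{-5} + \frac{0}{-1}\right) = 7 - \left(5 \left(- \frac{1}{5}\right) + 0 \left(-1\right)\right) = 7 - \left(-1 + 0\right) = 7 - -1 = 7 + 1 = 8$)
$y{\left(T,f \right)} = -16 + 2 f$ ($y{\left(T,f \right)} = \frac{\left(8 - f\right) 2 \left(-2\right)}{2} = \frac{\left(16 - 2 f\right) \left(-2\right)}{2} = \frac{-32 + 4 f}{2} = -16 + 2 f$)
$y{\left(-7,2 \right)} \left(-52 + 2 \left(-2 - 2\right)\right) = \left(-16 + 2 \cdot 2\right) \left(-52 + 2 \left(-2 - 2\right)\right) = \left(-16 + 4\right) \left(-52 + 2 \left(-4\right)\right) = - 12 \left(-52 - 8\right) = \left(-12\right) \left(-60\right) = 720$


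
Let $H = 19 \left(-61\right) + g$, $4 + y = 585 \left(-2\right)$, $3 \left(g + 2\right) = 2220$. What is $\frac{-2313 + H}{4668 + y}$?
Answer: $- \frac{1367}{1747} \approx -0.78248$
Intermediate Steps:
$g = 738$ ($g = -2 + \frac{1}{3} \cdot 2220 = -2 + 740 = 738$)
$y = -1174$ ($y = -4 + 585 \left(-2\right) = -4 - 1170 = -1174$)
$H = -421$ ($H = 19 \left(-61\right) + 738 = -1159 + 738 = -421$)
$\frac{-2313 + H}{4668 + y} = \frac{-2313 - 421}{4668 - 1174} = - \frac{2734}{3494} = \left(-2734\right) \frac{1}{3494} = - \frac{1367}{1747}$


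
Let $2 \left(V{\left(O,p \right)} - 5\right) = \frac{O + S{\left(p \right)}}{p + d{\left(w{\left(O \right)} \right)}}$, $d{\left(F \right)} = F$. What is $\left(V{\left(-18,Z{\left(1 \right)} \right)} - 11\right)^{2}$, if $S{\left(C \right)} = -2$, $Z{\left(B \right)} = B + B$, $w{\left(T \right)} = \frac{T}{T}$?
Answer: $\frac{784}{9} \approx 87.111$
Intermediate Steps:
$w{\left(T \right)} = 1$
$Z{\left(B \right)} = 2 B$
$V{\left(O,p \right)} = 5 + \frac{-2 + O}{2 \left(1 + p\right)}$ ($V{\left(O,p \right)} = 5 + \frac{\left(O - 2\right) \frac{1}{p + 1}}{2} = 5 + \frac{\left(-2 + O\right) \frac{1}{1 + p}}{2} = 5 + \frac{\frac{1}{1 + p} \left(-2 + O\right)}{2} = 5 + \frac{-2 + O}{2 \left(1 + p\right)}$)
$\left(V{\left(-18,Z{\left(1 \right)} \right)} - 11\right)^{2} = \left(\frac{8 - 18 + 10 \cdot 2 \cdot 1}{2 \left(1 + 2 \cdot 1\right)} - 11\right)^{2} = \left(\frac{8 - 18 + 10 \cdot 2}{2 \left(1 + 2\right)} - 11\right)^{2} = \left(\frac{8 - 18 + 20}{2 \cdot 3} - 11\right)^{2} = \left(\frac{1}{2} \cdot \frac{1}{3} \cdot 10 - 11\right)^{2} = \left(\frac{5}{3} - 11\right)^{2} = \left(- \frac{28}{3}\right)^{2} = \frac{784}{9}$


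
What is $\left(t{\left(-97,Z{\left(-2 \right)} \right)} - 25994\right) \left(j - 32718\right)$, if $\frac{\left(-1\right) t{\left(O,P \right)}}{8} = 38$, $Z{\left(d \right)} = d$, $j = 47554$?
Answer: $-390157128$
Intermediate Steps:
$t{\left(O,P \right)} = -304$ ($t{\left(O,P \right)} = \left(-8\right) 38 = -304$)
$\left(t{\left(-97,Z{\left(-2 \right)} \right)} - 25994\right) \left(j - 32718\right) = \left(-304 - 25994\right) \left(47554 - 32718\right) = \left(-26298\right) 14836 = -390157128$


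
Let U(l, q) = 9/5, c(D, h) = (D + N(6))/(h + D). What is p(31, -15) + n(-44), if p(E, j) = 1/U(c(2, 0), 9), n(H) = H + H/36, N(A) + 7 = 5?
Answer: -134/3 ≈ -44.667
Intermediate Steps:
N(A) = -2 (N(A) = -7 + 5 = -2)
c(D, h) = (-2 + D)/(D + h) (c(D, h) = (D - 2)/(h + D) = (-2 + D)/(D + h))
U(l, q) = 9/5 (U(l, q) = 9*(⅕) = 9/5)
n(H) = 37*H/36 (n(H) = H + H*(1/36) = H + H/36 = 37*H/36)
p(E, j) = 5/9 (p(E, j) = 1/(9/5) = 5/9)
p(31, -15) + n(-44) = 5/9 + (37/36)*(-44) = 5/9 - 407/9 = -134/3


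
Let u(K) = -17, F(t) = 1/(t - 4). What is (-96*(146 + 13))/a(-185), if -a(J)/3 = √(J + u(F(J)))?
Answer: -2544*I*√202/101 ≈ -357.99*I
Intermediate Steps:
F(t) = 1/(-4 + t)
a(J) = -3*√(-17 + J) (a(J) = -3*√(J - 17) = -3*√(-17 + J))
(-96*(146 + 13))/a(-185) = (-96*(146 + 13))/((-3*√(-17 - 185))) = (-96*159)/((-3*I*√202)) = -15264*I*√202/606 = -2544*I*√202/101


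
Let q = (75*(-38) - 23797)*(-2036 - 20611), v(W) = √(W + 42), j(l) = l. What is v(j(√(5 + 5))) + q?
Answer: 603474609 + √(42 + √10) ≈ 6.0347e+8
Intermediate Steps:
v(W) = √(42 + W)
q = 603474609 (q = (-2850 - 23797)*(-22647) = -26647*(-22647) = 603474609)
v(j(√(5 + 5))) + q = √(42 + √(5 + 5)) + 603474609 = √(42 + √10) + 603474609 = 603474609 + √(42 + √10)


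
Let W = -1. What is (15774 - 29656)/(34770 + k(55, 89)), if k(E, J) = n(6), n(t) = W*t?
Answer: -6941/17382 ≈ -0.39932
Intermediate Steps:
n(t) = -t
k(E, J) = -6 (k(E, J) = -1*6 = -6)
(15774 - 29656)/(34770 + k(55, 89)) = (15774 - 29656)/(34770 - 6) = -13882/34764 = -13882*1/34764 = -6941/17382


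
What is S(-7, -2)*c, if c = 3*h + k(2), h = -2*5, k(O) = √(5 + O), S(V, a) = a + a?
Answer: 120 - 4*√7 ≈ 109.42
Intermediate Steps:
S(V, a) = 2*a
h = -10
c = -30 + √7 (c = 3*(-10) + √(5 + 2) = -30 + √7 ≈ -27.354)
S(-7, -2)*c = (2*(-2))*(-30 + √7) = -4*(-30 + √7) = 120 - 4*√7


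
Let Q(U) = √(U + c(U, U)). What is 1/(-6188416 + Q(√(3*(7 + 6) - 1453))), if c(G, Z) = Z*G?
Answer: -1/(6188416 - √(-1414 + I*√1414)) ≈ -1.6159e-7 - 9.8198e-13*I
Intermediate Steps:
c(G, Z) = G*Z
Q(U) = √(U + U²) (Q(U) = √(U + U*U) = √(U + U²))
1/(-6188416 + Q(√(3*(7 + 6) - 1453))) = 1/(-6188416 + √(√(3*(7 + 6) - 1453)*(1 + √(3*(7 + 6) - 1453)))) = 1/(-6188416 + √(√(3*13 - 1453)*(1 + √(3*13 - 1453)))) = 1/(-6188416 + √(√(39 - 1453)*(1 + √(39 - 1453)))) = 1/(-6188416 + √(√(-1414)*(1 + √(-1414)))) = 1/(-6188416 + √((I*√1414)*(1 + I*√1414))) = 1/(-6188416 + √(I*√1414*(1 + I*√1414))) = 1/(-6188416 + 1414^(¼)*√(I*(1 + I*√1414)))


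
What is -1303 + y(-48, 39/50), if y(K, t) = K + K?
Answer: -1399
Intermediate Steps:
y(K, t) = 2*K
-1303 + y(-48, 39/50) = -1303 + 2*(-48) = -1303 - 96 = -1399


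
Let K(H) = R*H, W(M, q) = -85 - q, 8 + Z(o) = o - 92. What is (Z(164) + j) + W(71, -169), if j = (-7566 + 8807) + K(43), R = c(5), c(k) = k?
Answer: 1604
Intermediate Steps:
R = 5
Z(o) = -100 + o (Z(o) = -8 + (o - 92) = -8 + (-92 + o) = -100 + o)
K(H) = 5*H
j = 1456 (j = (-7566 + 8807) + 5*43 = 1241 + 215 = 1456)
(Z(164) + j) + W(71, -169) = ((-100 + 164) + 1456) + (-85 - 1*(-169)) = (64 + 1456) + (-85 + 169) = 1520 + 84 = 1604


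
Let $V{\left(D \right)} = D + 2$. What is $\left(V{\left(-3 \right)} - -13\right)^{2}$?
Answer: $144$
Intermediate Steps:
$V{\left(D \right)} = 2 + D$
$\left(V{\left(-3 \right)} - -13\right)^{2} = \left(\left(2 - 3\right) - -13\right)^{2} = \left(-1 + 13\right)^{2} = 12^{2} = 144$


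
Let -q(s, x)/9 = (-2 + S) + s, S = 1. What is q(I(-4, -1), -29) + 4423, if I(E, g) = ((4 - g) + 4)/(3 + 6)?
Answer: 4423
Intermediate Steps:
I(E, g) = 8/9 - g/9 (I(E, g) = (8 - g)/9 = (8 - g)*(⅑) = 8/9 - g/9)
q(s, x) = 9 - 9*s (q(s, x) = -9*((-2 + 1) + s) = -9*(-1 + s) = 9 - 9*s)
q(I(-4, -1), -29) + 4423 = (9 - 9*(8/9 - ⅑*(-1))) + 4423 = (9 - 9*(8/9 + ⅑)) + 4423 = (9 - 9*1) + 4423 = (9 - 9) + 4423 = 0 + 4423 = 4423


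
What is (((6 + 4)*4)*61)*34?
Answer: 82960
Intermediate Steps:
(((6 + 4)*4)*61)*34 = ((10*4)*61)*34 = (40*61)*34 = 2440*34 = 82960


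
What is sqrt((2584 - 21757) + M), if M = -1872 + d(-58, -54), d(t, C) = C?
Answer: I*sqrt(21099) ≈ 145.25*I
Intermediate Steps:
M = -1926 (M = -1872 - 54 = -1926)
sqrt((2584 - 21757) + M) = sqrt((2584 - 21757) - 1926) = sqrt(-19173 - 1926) = sqrt(-21099) = I*sqrt(21099)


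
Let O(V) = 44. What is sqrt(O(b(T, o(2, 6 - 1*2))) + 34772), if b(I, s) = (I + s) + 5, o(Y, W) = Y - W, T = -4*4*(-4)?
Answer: 32*sqrt(34) ≈ 186.59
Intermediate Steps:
T = 64 (T = -16*(-4) = 64)
b(I, s) = 5 + I + s
sqrt(O(b(T, o(2, 6 - 1*2))) + 34772) = sqrt(44 + 34772) = sqrt(34816) = 32*sqrt(34)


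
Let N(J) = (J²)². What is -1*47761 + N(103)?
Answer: 112503120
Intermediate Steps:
N(J) = J⁴
-1*47761 + N(103) = -1*47761 + 103⁴ = -47761 + 112550881 = 112503120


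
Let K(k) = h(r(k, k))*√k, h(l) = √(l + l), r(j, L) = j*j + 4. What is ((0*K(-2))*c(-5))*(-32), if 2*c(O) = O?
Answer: 0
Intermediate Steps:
c(O) = O/2
r(j, L) = 4 + j² (r(j, L) = j² + 4 = 4 + j²)
h(l) = √2*√l (h(l) = √(2*l) = √2*√l)
K(k) = √2*√k*√(4 + k²) (K(k) = (√2*√(4 + k²))*√k = √2*√k*√(4 + k²))
((0*K(-2))*c(-5))*(-32) = ((0*(√2*√(-2)*√(4 + (-2)²)))*((½)*(-5)))*(-32) = ((0*(√2*(I*√2)*√(4 + 4)))*(-5/2))*(-32) = ((0*(√2*(I*√2)*√8))*(-5/2))*(-32) = ((0*(√2*(I*√2)*(2*√2)))*(-5/2))*(-32) = ((0*(4*I*√2))*(-5/2))*(-32) = (0*(-5/2))*(-32) = 0*(-32) = 0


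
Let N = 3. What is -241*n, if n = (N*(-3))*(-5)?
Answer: -10845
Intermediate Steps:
n = 45 (n = (3*(-3))*(-5) = -9*(-5) = 45)
-241*n = -241*45 = -10845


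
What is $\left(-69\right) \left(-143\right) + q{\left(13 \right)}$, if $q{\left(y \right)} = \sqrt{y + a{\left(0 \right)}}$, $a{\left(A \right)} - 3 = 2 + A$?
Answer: $9867 + 3 \sqrt{2} \approx 9871.3$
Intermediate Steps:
$a{\left(A \right)} = 5 + A$ ($a{\left(A \right)} = 3 + \left(2 + A\right) = 5 + A$)
$q{\left(y \right)} = \sqrt{5 + y}$ ($q{\left(y \right)} = \sqrt{y + \left(5 + 0\right)} = \sqrt{y + 5} = \sqrt{5 + y}$)
$\left(-69\right) \left(-143\right) + q{\left(13 \right)} = \left(-69\right) \left(-143\right) + \sqrt{5 + 13} = 9867 + \sqrt{18} = 9867 + 3 \sqrt{2}$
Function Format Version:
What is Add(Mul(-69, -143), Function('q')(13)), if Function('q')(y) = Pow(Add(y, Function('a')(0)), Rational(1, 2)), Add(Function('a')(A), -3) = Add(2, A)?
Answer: Add(9867, Mul(3, Pow(2, Rational(1, 2)))) ≈ 9871.3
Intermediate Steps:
Function('a')(A) = Add(5, A) (Function('a')(A) = Add(3, Add(2, A)) = Add(5, A))
Function('q')(y) = Pow(Add(5, y), Rational(1, 2)) (Function('q')(y) = Pow(Add(y, Add(5, 0)), Rational(1, 2)) = Pow(Add(y, 5), Rational(1, 2)) = Pow(Add(5, y), Rational(1, 2)))
Add(Mul(-69, -143), Function('q')(13)) = Add(Mul(-69, -143), Pow(Add(5, 13), Rational(1, 2))) = Add(9867, Pow(18, Rational(1, 2))) = Add(9867, Mul(3, Pow(2, Rational(1, 2))))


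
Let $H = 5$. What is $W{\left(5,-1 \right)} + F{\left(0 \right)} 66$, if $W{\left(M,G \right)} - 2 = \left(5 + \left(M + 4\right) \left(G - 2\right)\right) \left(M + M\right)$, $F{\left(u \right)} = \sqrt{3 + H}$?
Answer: $-218 + 132 \sqrt{2} \approx -31.324$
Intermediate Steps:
$F{\left(u \right)} = 2 \sqrt{2}$ ($F{\left(u \right)} = \sqrt{3 + 5} = \sqrt{8} = 2 \sqrt{2}$)
$W{\left(M,G \right)} = 2 + 2 M \left(5 + \left(-2 + G\right) \left(4 + M\right)\right)$ ($W{\left(M,G \right)} = 2 + \left(5 + \left(M + 4\right) \left(G - 2\right)\right) \left(M + M\right) = 2 + \left(5 + \left(4 + M\right) \left(-2 + G\right)\right) 2 M = 2 + \left(5 + \left(-2 + G\right) \left(4 + M\right)\right) 2 M = 2 + 2 M \left(5 + \left(-2 + G\right) \left(4 + M\right)\right)$)
$W{\left(5,-1 \right)} + F{\left(0 \right)} 66 = \left(2 - 30 - 4 \cdot 5^{2} + 2 \left(-1\right) 5^{2} + 8 \left(-1\right) 5\right) + 2 \sqrt{2} \cdot 66 = \left(2 - 30 - 100 + 2 \left(-1\right) 25 - 40\right) + 132 \sqrt{2} = \left(2 - 30 - 100 - 50 - 40\right) + 132 \sqrt{2} = -218 + 132 \sqrt{2}$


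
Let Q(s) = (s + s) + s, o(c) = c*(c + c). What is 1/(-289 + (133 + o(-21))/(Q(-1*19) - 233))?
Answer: -2/585 ≈ -0.0034188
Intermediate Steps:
o(c) = 2*c² (o(c) = c*(2*c) = 2*c²)
Q(s) = 3*s (Q(s) = 2*s + s = 3*s)
1/(-289 + (133 + o(-21))/(Q(-1*19) - 233)) = 1/(-289 + (133 + 2*(-21)²)/(3*(-1*19) - 233)) = 1/(-289 + (133 + 2*441)/(3*(-19) - 233)) = 1/(-289 + (133 + 882)/(-57 - 233)) = 1/(-289 + 1015/(-290)) = 1/(-289 + 1015*(-1/290)) = 1/(-289 - 7/2) = 1/(-585/2) = -2/585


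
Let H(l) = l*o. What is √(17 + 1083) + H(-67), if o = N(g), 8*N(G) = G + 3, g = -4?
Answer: 67/8 + 10*√11 ≈ 41.541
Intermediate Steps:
N(G) = 3/8 + G/8 (N(G) = (G + 3)/8 = (3 + G)/8 = 3/8 + G/8)
o = -⅛ (o = 3/8 + (⅛)*(-4) = 3/8 - ½ = -⅛ ≈ -0.12500)
H(l) = -l/8 (H(l) = l*(-⅛) = -l/8)
√(17 + 1083) + H(-67) = √(17 + 1083) - ⅛*(-67) = √1100 + 67/8 = 10*√11 + 67/8 = 67/8 + 10*√11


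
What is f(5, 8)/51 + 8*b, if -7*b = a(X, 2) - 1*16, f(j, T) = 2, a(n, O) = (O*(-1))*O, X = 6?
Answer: 8174/357 ≈ 22.896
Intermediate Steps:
a(n, O) = -O**2 (a(n, O) = (-O)*O = -O**2)
b = 20/7 (b = -(-1*2**2 - 1*16)/7 = -(-1*4 - 16)/7 = -(-4 - 16)/7 = -1/7*(-20) = 20/7 ≈ 2.8571)
f(5, 8)/51 + 8*b = 2/51 + 8*(20/7) = 2*(1/51) + 160/7 = 2/51 + 160/7 = 8174/357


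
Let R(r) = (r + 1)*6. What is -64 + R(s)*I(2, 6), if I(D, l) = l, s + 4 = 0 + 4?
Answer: -28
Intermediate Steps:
s = 0 (s = -4 + (0 + 4) = -4 + 4 = 0)
R(r) = 6 + 6*r (R(r) = (1 + r)*6 = 6 + 6*r)
-64 + R(s)*I(2, 6) = -64 + (6 + 6*0)*6 = -64 + (6 + 0)*6 = -64 + 6*6 = -64 + 36 = -28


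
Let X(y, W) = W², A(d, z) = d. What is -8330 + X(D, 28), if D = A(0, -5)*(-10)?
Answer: -7546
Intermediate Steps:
D = 0 (D = 0*(-10) = 0)
-8330 + X(D, 28) = -8330 + 28² = -8330 + 784 = -7546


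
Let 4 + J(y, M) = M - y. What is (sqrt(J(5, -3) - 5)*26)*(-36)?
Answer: -936*I*sqrt(17) ≈ -3859.2*I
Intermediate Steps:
J(y, M) = -4 + M - y (J(y, M) = -4 + (M - y) = -4 + M - y)
(sqrt(J(5, -3) - 5)*26)*(-36) = (sqrt((-4 - 3 - 1*5) - 5)*26)*(-36) = (sqrt((-4 - 3 - 5) - 5)*26)*(-36) = (sqrt(-12 - 5)*26)*(-36) = (sqrt(-17)*26)*(-36) = ((I*sqrt(17))*26)*(-36) = (26*I*sqrt(17))*(-36) = -936*I*sqrt(17)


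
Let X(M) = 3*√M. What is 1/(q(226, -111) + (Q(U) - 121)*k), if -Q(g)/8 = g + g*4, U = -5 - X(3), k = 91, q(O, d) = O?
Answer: -1483/60551395 + 2184*√3/60551395 ≈ 3.7981e-5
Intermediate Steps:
U = -5 - 3*√3 ≈ -10.196
Q(g) = -40*g (Q(g) = -8*(g + g*4) = -8*(g + 4*g) = -40*g)
1/(q(226, -111) + (Q(U) - 121)*k) = 1/(226 + (-40*(-5 - 3*√3) - 121)*91) = 1/(226 + ((200 + 120*√3) - 121)*91) = 1/(226 + (79 + 120*√3)*91) = 1/(226 + (7189 + 10920*√3)) = 1/(7415 + 10920*√3)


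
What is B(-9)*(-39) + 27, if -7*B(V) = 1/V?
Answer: 554/21 ≈ 26.381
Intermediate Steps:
B(V) = -1/(7*V)
B(-9)*(-39) + 27 = -⅐/(-9)*(-39) + 27 = -⅐*(-⅑)*(-39) + 27 = (1/63)*(-39) + 27 = -13/21 + 27 = 554/21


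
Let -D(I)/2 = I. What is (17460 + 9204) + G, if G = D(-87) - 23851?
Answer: 2987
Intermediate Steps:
D(I) = -2*I
G = -23677 (G = -2*(-87) - 23851 = 174 - 23851 = -23677)
(17460 + 9204) + G = (17460 + 9204) - 23677 = 26664 - 23677 = 2987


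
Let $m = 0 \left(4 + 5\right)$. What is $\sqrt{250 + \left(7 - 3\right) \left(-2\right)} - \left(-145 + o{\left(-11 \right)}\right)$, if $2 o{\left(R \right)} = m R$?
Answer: $145 + 11 \sqrt{2} \approx 160.56$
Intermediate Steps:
$m = 0$ ($m = 0 \cdot 9 = 0$)
$o{\left(R \right)} = 0$ ($o{\left(R \right)} = \frac{0 R}{2} = \frac{1}{2} \cdot 0 = 0$)
$\sqrt{250 + \left(7 - 3\right) \left(-2\right)} - \left(-145 + o{\left(-11 \right)}\right) = \sqrt{250 + \left(7 - 3\right) \left(-2\right)} + \left(145 - 0\right) = \sqrt{250 + 4 \left(-2\right)} + \left(145 + 0\right) = \sqrt{250 - 8} + 145 = \sqrt{242} + 145 = 11 \sqrt{2} + 145 = 145 + 11 \sqrt{2}$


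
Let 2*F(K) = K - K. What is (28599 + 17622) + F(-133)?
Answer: 46221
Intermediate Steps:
F(K) = 0 (F(K) = (K - K)/2 = (½)*0 = 0)
(28599 + 17622) + F(-133) = (28599 + 17622) + 0 = 46221 + 0 = 46221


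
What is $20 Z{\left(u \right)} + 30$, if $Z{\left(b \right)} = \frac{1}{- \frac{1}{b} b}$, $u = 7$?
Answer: $10$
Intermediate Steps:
$Z{\left(b \right)} = -1$ ($Z{\left(b \right)} = \frac{\left(-1\right) b}{b} = -1$)
$20 Z{\left(u \right)} + 30 = 20 \left(-1\right) + 30 = -20 + 30 = 10$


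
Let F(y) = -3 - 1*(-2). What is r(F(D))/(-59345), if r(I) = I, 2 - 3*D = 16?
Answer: 1/59345 ≈ 1.6851e-5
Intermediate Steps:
D = -14/3 (D = ⅔ - ⅓*16 = ⅔ - 16/3 = -14/3 ≈ -4.6667)
F(y) = -1 (F(y) = -3 + 2 = -1)
r(F(D))/(-59345) = -1/(-59345) = -1*(-1/59345) = 1/59345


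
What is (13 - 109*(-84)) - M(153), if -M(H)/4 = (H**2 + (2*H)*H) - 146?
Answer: 289493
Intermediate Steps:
M(H) = 584 - 12*H**2 (M(H) = -4*((H**2 + (2*H)*H) - 146) = -4*((H**2 + 2*H**2) - 146) = -4*(3*H**2 - 146) = -4*(-146 + 3*H**2) = 584 - 12*H**2)
(13 - 109*(-84)) - M(153) = (13 - 109*(-84)) - (584 - 12*153**2) = (13 + 9156) - (584 - 12*23409) = 9169 - (584 - 280908) = 9169 - 1*(-280324) = 9169 + 280324 = 289493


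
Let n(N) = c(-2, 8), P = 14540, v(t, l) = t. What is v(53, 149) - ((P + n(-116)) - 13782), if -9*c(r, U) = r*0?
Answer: -705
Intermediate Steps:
c(r, U) = 0 (c(r, U) = -r*0/9 = -⅑*0 = 0)
n(N) = 0
v(53, 149) - ((P + n(-116)) - 13782) = 53 - ((14540 + 0) - 13782) = 53 - (14540 - 13782) = 53 - 1*758 = 53 - 758 = -705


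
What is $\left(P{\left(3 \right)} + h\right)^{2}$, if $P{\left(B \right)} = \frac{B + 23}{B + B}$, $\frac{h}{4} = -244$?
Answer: $\frac{8497225}{9} \approx 9.4414 \cdot 10^{5}$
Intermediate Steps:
$h = -976$ ($h = 4 \left(-244\right) = -976$)
$P{\left(B \right)} = \frac{23 + B}{2 B}$
$\left(P{\left(3 \right)} + h\right)^{2} = \left(\frac{23 + 3}{2 \cdot 3} - 976\right)^{2} = \left(\frac{1}{2} \cdot \frac{1}{3} \cdot 26 - 976\right)^{2} = \left(\frac{13}{3} - 976\right)^{2} = \left(- \frac{2915}{3}\right)^{2} = \frac{8497225}{9}$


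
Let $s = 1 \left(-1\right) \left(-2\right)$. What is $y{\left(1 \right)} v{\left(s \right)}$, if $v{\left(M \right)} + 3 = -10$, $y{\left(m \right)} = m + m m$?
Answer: $-26$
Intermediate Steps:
$s = 2$ ($s = \left(-1\right) \left(-2\right) = 2$)
$y{\left(m \right)} = m + m^{2}$
$v{\left(M \right)} = -13$ ($v{\left(M \right)} = -3 - 10 = -13$)
$y{\left(1 \right)} v{\left(s \right)} = 1 \left(1 + 1\right) \left(-13\right) = 1 \cdot 2 \left(-13\right) = 2 \left(-13\right) = -26$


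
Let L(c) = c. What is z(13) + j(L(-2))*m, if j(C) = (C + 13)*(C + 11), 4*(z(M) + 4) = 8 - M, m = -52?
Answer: -20613/4 ≈ -5153.3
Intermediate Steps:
z(M) = -2 - M/4 (z(M) = -4 + (8 - M)/4 = -4 + (2 - M/4) = -2 - M/4)
j(C) = (11 + C)*(13 + C) (j(C) = (13 + C)*(11 + C) = (11 + C)*(13 + C))
z(13) + j(L(-2))*m = (-2 - 1/4*13) + (143 + (-2)**2 + 24*(-2))*(-52) = (-2 - 13/4) + (143 + 4 - 48)*(-52) = -21/4 + 99*(-52) = -21/4 - 5148 = -20613/4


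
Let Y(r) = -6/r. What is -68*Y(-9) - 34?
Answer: -238/3 ≈ -79.333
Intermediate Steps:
-68*Y(-9) - 34 = -(-408)/(-9) - 34 = -(-408)*(-1)/9 - 34 = -68*⅔ - 34 = -136/3 - 34 = -238/3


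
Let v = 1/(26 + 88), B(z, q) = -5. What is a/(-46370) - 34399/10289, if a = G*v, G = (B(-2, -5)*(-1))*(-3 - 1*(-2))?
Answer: -36367850875/10877901204 ≈ -3.3433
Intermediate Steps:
v = 1/114 ≈ 0.0087719
G = -5 (G = (-5*(-1))*(-3 - 1*(-2)) = 5*(-3 + 2) = 5*(-1) = -5)
a = -5/114 (a = -5*1/114 = -5/114 ≈ -0.043860)
a/(-46370) - 34399/10289 = -5/114/(-46370) - 34399/10289 = -5/114*(-1/46370) - 34399*1/10289 = 1/1057236 - 34399/10289 = -36367850875/10877901204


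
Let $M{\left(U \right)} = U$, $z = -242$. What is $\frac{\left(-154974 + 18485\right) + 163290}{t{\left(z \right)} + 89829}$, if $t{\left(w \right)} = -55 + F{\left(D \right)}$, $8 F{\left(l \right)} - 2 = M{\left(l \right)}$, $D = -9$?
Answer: $\frac{214408}{718185} \approx 0.29854$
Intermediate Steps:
$F{\left(l \right)} = \frac{1}{4} + \frac{l}{8}$
$t{\left(w \right)} = - \frac{447}{8}$ ($t{\left(w \right)} = -55 + \left(\frac{1}{4} + \frac{1}{8} \left(-9\right)\right) = -55 + \left(\frac{1}{4} - \frac{9}{8}\right) = -55 - \frac{7}{8} = - \frac{447}{8}$)
$\frac{\left(-154974 + 18485\right) + 163290}{t{\left(z \right)} + 89829} = \frac{\left(-154974 + 18485\right) + 163290}{- \frac{447}{8} + 89829} = \frac{-136489 + 163290}{\frac{718185}{8}} = 26801 \cdot \frac{8}{718185} = \frac{214408}{718185}$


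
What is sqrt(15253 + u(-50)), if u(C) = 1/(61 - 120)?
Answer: sqrt(53095634)/59 ≈ 123.50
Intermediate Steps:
u(C) = -1/59 (u(C) = 1/(-59) = -1/59)
sqrt(15253 + u(-50)) = sqrt(15253 - 1/59) = sqrt(899926/59) = sqrt(53095634)/59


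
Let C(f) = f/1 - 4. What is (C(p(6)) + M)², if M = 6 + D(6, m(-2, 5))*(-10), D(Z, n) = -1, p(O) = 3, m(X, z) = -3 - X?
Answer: 225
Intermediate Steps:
C(f) = -4 + f (C(f) = 1*f - 4 = f - 4 = -4 + f)
M = 16 (M = 6 - 1*(-10) = 6 + 10 = 16)
(C(p(6)) + M)² = ((-4 + 3) + 16)² = (-1 + 16)² = 15² = 225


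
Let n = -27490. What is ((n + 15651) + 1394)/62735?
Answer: -2089/12547 ≈ -0.16649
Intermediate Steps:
((n + 15651) + 1394)/62735 = ((-27490 + 15651) + 1394)/62735 = (-11839 + 1394)*(1/62735) = -10445*1/62735 = -2089/12547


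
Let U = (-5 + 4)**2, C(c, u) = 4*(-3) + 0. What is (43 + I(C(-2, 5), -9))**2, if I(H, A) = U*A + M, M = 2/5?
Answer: 29584/25 ≈ 1183.4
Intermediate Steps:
C(c, u) = -12 (C(c, u) = -12 + 0 = -12)
M = 2/5 (M = 2*(1/5) = 2/5 ≈ 0.40000)
U = 1 (U = (-1)**2 = 1)
I(H, A) = 2/5 + A (I(H, A) = 1*A + 2/5 = A + 2/5 = 2/5 + A)
(43 + I(C(-2, 5), -9))**2 = (43 + (2/5 - 9))**2 = (43 - 43/5)**2 = (172/5)**2 = 29584/25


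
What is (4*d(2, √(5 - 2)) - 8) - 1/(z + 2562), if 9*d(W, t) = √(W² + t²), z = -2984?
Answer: -3375/422 + 4*√7/9 ≈ -6.8217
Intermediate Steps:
d(W, t) = √(W² + t²)/9
(4*d(2, √(5 - 2)) - 8) - 1/(z + 2562) = (4*(√(2² + (√(5 - 2))²)/9) - 8) - 1/(-2984 + 2562) = (4*(√(4 + (√3)²)/9) - 8) - 1/(-422) = (4*(√(4 + 3)/9) - 8) - 1*(-1/422) = (4*(√7/9) - 8) + 1/422 = (4*√7/9 - 8) + 1/422 = (-8 + 4*√7/9) + 1/422 = -3375/422 + 4*√7/9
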